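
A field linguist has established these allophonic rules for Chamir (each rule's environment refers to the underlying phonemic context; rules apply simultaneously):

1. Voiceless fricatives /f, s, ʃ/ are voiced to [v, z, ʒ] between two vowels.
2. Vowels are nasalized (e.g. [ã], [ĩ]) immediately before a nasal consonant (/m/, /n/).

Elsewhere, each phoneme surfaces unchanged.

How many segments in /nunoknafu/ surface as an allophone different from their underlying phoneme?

2

Segments that undergo a rule: /u/ → [ũ] (rule 2); /f/ → [v] (rule 1).
All other segments surface unchanged.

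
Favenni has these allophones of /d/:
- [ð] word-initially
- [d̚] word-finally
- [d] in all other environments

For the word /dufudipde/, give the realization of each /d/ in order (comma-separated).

Occurrence 1 (position 1): word-initially → [ð].
Occurrence 2 (position 5): no conditioning environment matches → elsewhere allophone [d].
Occurrence 3 (position 8): no conditioning environment matches → elsewhere allophone [d].

[ð], [d], [d]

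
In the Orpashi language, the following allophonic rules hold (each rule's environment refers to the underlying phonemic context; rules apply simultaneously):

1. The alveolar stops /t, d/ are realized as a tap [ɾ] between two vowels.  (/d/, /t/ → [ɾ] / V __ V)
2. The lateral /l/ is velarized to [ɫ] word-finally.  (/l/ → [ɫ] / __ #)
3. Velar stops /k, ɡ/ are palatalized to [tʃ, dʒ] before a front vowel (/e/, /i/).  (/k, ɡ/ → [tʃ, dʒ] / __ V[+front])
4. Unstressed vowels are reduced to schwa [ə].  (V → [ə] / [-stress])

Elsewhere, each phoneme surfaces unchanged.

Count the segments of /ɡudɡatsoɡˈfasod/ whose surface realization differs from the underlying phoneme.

Segments that undergo a rule: /u/ → [ə] (rule 4); /a/ → [ə] (rule 4); /o/ → [ə] (rule 4); /o/ → [ə] (rule 4).
All other segments surface unchanged.

4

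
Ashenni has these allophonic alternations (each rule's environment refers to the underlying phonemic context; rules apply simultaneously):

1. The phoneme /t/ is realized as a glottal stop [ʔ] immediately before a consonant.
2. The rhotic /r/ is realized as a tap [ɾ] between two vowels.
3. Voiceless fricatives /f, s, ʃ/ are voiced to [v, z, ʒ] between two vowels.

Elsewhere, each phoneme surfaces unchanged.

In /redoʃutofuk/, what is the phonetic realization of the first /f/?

[v]

Rule 3 applies to /f/ (between /o/ and /u/: between two vowels) → [v].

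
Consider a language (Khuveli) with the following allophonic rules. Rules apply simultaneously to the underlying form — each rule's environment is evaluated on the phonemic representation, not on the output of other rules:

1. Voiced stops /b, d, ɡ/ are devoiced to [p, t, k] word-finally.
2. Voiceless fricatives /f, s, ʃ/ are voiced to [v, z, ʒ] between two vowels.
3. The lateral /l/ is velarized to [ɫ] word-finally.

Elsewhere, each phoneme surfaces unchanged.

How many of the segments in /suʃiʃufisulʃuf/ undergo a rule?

4

Segments that undergo a rule: /ʃ/ → [ʒ] (rule 2); /ʃ/ → [ʒ] (rule 2); /f/ → [v] (rule 2); /s/ → [z] (rule 2).
All other segments surface unchanged.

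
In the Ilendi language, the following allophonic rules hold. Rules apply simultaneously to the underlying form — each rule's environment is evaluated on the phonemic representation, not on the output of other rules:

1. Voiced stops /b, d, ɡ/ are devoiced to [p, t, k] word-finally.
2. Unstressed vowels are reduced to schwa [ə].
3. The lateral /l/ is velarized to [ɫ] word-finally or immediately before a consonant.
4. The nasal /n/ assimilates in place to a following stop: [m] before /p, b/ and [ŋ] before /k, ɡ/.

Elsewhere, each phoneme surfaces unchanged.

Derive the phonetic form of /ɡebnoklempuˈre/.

[ɡəbnəkləmpəˈre]

/ɡ/ (word-initial) fails the environment for rule 1, so it stays [ɡ].
Rule 2 applies to /e/ (between /ɡ/ and /b/: in an unstressed syllable) → [ə].
/b/ (between /e/ and /n/) fails the environment for rule 1, so it stays [b].
/n/ (between /b/ and /o/): rule 4 targets it, but not before a labial or velar stop → unchanged [n].
/o/ (between /n/ and /k/) occurs in an unstressed syllable → [ə] by rule 2.
/k/ (between /o/ and /l/): no rule targets it → [k].
/l/ (between /k/ and /e/) is in the target of rule 3 but the environment (word-finally or immediately before a consonant) is not met → [l].
Rule 2 applies to /e/ (between /l/ and /m/: in an unstressed syllable) → [ə].
/m/ (between /e/ and /p/): no rule targets it → [m].
/p/ stays [p].
/u/ — between /p/ and /r/, in an unstressed syllable — surfaces as [ə] (rule 2).
/r/ (between /u/ and /e/) is unaffected → [r].
/e/ (word-final): rule 2 targets it, but not in an unstressed syllable → unchanged [e].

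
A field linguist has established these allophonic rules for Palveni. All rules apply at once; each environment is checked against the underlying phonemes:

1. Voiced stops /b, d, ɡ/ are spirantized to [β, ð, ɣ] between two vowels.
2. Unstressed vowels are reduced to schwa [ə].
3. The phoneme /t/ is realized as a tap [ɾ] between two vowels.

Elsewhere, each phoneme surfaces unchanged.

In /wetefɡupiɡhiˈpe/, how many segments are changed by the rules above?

6

Segments that undergo a rule: /e/ → [ə] (rule 2); /t/ → [ɾ] (rule 3); /e/ → [ə] (rule 2); /u/ → [ə] (rule 2); /i/ → [ə] (rule 2); /i/ → [ə] (rule 2).
All other segments surface unchanged.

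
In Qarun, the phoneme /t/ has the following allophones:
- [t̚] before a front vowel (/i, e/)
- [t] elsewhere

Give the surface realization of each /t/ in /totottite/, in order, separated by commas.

Occurrence 1 (position 1): no conditioning environment matches → elsewhere allophone [t].
Occurrence 2 (position 3): no conditioning environment matches → elsewhere allophone [t].
Occurrence 3 (position 5): no conditioning environment matches → elsewhere allophone [t].
Occurrence 4 (position 6): before a front vowel (/i, e/) → [t̚].
Occurrence 5 (position 8): before a front vowel (/i, e/) → [t̚].

[t], [t], [t], [t̚], [t̚]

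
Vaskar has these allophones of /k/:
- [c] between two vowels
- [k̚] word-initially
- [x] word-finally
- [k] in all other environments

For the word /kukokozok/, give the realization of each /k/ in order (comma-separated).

Occurrence 1 (position 1): word-initially → [k̚].
Occurrence 2 (position 3): between two vowels → [c].
Occurrence 3 (position 5): between two vowels → [c].
Occurrence 4 (position 9): word-finally → [x].

[k̚], [c], [c], [x]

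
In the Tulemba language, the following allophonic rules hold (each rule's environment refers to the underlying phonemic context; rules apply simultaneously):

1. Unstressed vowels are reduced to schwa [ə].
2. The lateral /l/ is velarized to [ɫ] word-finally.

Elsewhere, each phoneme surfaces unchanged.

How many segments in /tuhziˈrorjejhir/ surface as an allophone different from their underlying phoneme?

Segments that undergo a rule: /u/ → [ə] (rule 1); /i/ → [ə] (rule 1); /e/ → [ə] (rule 1); /i/ → [ə] (rule 1).
All other segments surface unchanged.

4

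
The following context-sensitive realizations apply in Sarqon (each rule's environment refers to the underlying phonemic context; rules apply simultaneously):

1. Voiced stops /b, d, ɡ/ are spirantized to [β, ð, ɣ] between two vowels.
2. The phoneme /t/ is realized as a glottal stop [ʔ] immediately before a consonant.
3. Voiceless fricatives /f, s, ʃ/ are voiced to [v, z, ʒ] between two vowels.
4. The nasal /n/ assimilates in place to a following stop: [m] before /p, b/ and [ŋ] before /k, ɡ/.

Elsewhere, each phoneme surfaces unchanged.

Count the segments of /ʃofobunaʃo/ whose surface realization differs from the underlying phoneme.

Segments that undergo a rule: /f/ → [v] (rule 3); /b/ → [β] (rule 1); /ʃ/ → [ʒ] (rule 3).
All other segments surface unchanged.

3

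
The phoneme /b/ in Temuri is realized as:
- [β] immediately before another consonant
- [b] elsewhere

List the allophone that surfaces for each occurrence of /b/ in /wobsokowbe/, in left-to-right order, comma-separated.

[β], [b]

Occurrence 1 (position 3): immediately before another consonant → [β].
Occurrence 2 (position 9): no conditioning environment matches → elsewhere allophone [b].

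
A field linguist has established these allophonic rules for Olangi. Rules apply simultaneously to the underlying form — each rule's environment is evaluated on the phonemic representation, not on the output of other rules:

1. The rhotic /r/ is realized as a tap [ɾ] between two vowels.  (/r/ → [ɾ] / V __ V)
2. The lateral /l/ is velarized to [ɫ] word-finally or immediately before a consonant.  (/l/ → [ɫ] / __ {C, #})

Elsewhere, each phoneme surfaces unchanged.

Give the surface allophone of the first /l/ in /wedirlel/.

/l/ (between /r/ and /e/) fails the environment for rule 2, so it stays [l].

[l]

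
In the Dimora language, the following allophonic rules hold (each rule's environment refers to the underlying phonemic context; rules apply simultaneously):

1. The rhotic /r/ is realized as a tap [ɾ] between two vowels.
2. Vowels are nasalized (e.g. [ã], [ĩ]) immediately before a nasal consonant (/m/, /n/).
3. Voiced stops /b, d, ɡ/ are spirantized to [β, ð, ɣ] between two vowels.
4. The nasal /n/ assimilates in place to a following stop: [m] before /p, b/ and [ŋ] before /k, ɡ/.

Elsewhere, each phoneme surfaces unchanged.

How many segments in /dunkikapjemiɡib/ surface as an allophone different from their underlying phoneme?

Segments that undergo a rule: /u/ → [ũ] (rule 2); /n/ → [ŋ] (rule 4); /e/ → [ẽ] (rule 2); /ɡ/ → [ɣ] (rule 3).
All other segments surface unchanged.

4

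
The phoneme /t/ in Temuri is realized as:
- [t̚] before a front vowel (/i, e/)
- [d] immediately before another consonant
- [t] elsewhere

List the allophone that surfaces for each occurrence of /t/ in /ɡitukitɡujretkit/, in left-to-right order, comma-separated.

[t], [d], [d], [t]

Occurrence 1 (position 3): no conditioning environment matches → elsewhere allophone [t].
Occurrence 2 (position 7): immediately before another consonant → [d].
Occurrence 3 (position 13): immediately before another consonant → [d].
Occurrence 4 (position 16): no conditioning environment matches → elsewhere allophone [t].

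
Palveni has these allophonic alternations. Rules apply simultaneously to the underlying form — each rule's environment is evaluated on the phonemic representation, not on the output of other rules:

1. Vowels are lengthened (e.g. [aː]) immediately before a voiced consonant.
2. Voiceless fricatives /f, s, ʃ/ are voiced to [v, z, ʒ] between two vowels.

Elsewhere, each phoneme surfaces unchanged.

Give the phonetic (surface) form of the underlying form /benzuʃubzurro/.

/b/ (word-initial): no rule targets it → [b].
Rule 1 applies to /e/ (between /b/ and /n/: before a voiced consonant) → [eː].
/n/ stays [n].
/z/ (between /n/ and /u/): no rule targets it → [z].
/u/ — between /z/ and /ʃ/; rule 1 does not apply here → [u].
/ʃ/ (between /u/ and /u/) occurs between two vowels → [ʒ] by rule 2.
/u/ (between /ʃ/ and /b/) occurs before a voiced consonant → [uː] by rule 1.
/b/ (between /u/ and /z/) is unaffected → [b].
/z/ — not in any rule's target class → [z].
/u/ — between /z/ and /r/, before a voiced consonant — surfaces as [uː] (rule 1).
/r/ stays [r].
/r/ stays [r].
/o/ (word-final) fails the environment for rule 1, so it stays [o].

[beːnzuʒuːbzuːrro]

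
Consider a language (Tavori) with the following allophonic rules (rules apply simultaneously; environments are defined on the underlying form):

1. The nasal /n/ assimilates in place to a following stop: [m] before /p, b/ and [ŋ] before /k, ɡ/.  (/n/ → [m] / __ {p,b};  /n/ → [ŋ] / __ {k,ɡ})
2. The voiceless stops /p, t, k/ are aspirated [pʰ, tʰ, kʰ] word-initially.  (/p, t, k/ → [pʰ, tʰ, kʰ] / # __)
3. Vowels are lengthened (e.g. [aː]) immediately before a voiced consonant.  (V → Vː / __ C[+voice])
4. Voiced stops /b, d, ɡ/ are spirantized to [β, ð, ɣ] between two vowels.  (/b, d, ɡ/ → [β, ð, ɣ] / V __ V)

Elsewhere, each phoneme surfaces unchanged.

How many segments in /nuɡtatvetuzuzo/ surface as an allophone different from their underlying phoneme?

3

Segments that undergo a rule: /u/ → [uː] (rule 3); /u/ → [uː] (rule 3); /u/ → [uː] (rule 3).
All other segments surface unchanged.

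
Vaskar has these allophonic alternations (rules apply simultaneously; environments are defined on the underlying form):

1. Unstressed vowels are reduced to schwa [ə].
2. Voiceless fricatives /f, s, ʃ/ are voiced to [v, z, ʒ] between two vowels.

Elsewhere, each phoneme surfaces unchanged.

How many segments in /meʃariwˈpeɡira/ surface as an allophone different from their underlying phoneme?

6

Segments that undergo a rule: /e/ → [ə] (rule 1); /ʃ/ → [ʒ] (rule 2); /a/ → [ə] (rule 1); /i/ → [ə] (rule 1); /i/ → [ə] (rule 1); /a/ → [ə] (rule 1).
All other segments surface unchanged.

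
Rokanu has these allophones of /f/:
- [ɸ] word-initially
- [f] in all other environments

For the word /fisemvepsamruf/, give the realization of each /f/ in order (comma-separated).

[ɸ], [f]

Occurrence 1 (position 1): word-initially → [ɸ].
Occurrence 2 (position 14): no conditioning environment matches → elsewhere allophone [f].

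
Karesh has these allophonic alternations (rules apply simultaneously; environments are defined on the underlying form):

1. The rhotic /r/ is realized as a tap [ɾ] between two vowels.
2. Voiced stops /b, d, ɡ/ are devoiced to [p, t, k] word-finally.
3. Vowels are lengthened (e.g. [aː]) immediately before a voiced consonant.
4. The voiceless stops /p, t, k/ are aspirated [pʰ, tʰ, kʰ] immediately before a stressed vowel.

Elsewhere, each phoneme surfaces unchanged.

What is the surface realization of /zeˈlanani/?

[zeːˈlaːnaːni]

/z/ stays [z].
/e/ (between /z/ and /l/) occurs before a voiced consonant → [eː] by rule 3.
/l/ — not in any rule's target class → [l].
/a/ (between /l/ and /n/) occurs before a voiced consonant → [aː] by rule 3.
/n/ — not in any rule's target class → [n].
/a/ — between /n/ and /n/, before a voiced consonant — surfaces as [aː] (rule 3).
/n/ stays [n].
/i/ (word-final): rule 3 targets it, but not before a voiced consonant → unchanged [i].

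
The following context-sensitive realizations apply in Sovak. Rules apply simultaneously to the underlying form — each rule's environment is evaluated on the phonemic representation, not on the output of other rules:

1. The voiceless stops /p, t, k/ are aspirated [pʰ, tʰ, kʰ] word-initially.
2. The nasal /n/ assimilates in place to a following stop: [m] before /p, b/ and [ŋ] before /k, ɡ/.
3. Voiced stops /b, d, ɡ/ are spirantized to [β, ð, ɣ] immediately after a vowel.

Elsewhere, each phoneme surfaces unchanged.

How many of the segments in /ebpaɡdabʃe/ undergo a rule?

Segments that undergo a rule: /b/ → [β] (rule 3); /ɡ/ → [ɣ] (rule 3); /b/ → [β] (rule 3).
All other segments surface unchanged.

3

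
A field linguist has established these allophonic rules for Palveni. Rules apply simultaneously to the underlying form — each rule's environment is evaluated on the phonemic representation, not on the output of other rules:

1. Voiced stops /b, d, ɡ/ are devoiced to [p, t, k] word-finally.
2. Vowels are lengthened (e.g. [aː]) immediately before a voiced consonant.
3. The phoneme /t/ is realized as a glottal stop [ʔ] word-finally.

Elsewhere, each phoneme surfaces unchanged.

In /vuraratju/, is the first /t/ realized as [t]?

Yes

/t/ — between /a/ and /j/; rule 3 does not apply here → [t].
The actual realization is [t], which matches [t].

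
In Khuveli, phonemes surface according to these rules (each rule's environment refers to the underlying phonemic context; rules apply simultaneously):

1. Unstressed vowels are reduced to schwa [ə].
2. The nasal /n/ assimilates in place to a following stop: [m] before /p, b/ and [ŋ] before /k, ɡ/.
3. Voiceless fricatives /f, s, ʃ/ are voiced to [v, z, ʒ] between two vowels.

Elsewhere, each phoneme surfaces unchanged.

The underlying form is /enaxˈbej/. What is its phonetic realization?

[ənəxˈbej]

/e/ (word-initial): in an unstressed syllable, so rule 1 applies → [ə].
/n/ (between /e/ and /a/): rule 2 targets it, but not before a labial or velar stop → unchanged [n].
/a/ (between /n/ and /x/): in an unstressed syllable, so rule 1 applies → [ə].
/e/ (between /b/ and /j/): rule 1 targets it, but not in an unstressed syllable → unchanged [e].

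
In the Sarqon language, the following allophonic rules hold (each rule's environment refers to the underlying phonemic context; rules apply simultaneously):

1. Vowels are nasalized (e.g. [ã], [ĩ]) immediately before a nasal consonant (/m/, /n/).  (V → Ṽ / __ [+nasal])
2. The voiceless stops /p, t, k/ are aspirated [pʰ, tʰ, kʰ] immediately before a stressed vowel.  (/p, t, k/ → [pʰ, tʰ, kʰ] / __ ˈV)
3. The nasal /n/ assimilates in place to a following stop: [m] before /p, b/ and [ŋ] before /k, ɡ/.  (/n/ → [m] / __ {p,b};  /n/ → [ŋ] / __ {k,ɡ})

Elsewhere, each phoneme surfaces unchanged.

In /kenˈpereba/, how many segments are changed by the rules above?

3

Segments that undergo a rule: /e/ → [ẽ] (rule 1); /n/ → [m] (rule 3); /p/ → [pʰ] (rule 2).
All other segments surface unchanged.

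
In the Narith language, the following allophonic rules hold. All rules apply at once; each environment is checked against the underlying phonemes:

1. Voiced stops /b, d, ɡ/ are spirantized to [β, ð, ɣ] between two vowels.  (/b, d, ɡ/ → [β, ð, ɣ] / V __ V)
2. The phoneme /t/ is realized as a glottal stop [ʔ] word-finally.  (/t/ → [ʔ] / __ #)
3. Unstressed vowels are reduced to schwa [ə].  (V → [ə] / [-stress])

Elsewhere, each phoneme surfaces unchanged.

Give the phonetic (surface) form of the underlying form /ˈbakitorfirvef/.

[ˈbakətərfərvəf]

/b/ (word-initial) is in the target of rule 1 but the environment (between two vowels) is not met → [b].
/a/ (between /b/ and /k/) is in the target of rule 3 but the environment (in an unstressed syllable) is not met → [a].
/k/ (between /a/ and /i/) is unaffected → [k].
/i/ meets the environment for rule 3 (in an unstressed syllable) → [ə].
/t/ (between /i/ and /o/): rule 2 targets it, but not word-finally → unchanged [t].
/o/ meets the environment for rule 3 (in an unstressed syllable) → [ə].
/r/ — not in any rule's target class → [r].
/f/ stays [f].
/i/ meets the environment for rule 3 (in an unstressed syllable) → [ə].
/r/ — not in any rule's target class → [r].
/v/ (between /r/ and /e/) is unaffected → [v].
/e/ (between /v/ and /f/) occurs in an unstressed syllable → [ə] by rule 3.
/f/ (word-final): no rule targets it → [f].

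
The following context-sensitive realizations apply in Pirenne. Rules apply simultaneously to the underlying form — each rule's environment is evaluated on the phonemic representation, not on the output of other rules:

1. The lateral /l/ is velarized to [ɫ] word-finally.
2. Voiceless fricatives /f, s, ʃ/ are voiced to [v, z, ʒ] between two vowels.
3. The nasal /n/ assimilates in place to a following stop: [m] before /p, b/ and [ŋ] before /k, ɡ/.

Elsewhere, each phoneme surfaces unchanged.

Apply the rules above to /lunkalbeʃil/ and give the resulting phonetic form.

/l/ (word-initial): rule 1 targets it, but not word-finally → unchanged [l].
/u/ — not in any rule's target class → [u].
/n/ (between /u/ and /k/) occurs before a labial or velar stop → [ŋ] by rule 3.
/k/ (between /n/ and /a/) is unaffected → [k].
/a/ (between /k/ and /l/) is unaffected → [a].
/l/ (between /a/ and /b/) fails the environment for rule 1, so it stays [l].
/b/ (between /l/ and /e/) is unaffected → [b].
/e/ (between /b/ and /ʃ/) is unaffected → [e].
/ʃ/ (between /e/ and /i/) occurs between two vowels → [ʒ] by rule 2.
/i/ (between /ʃ/ and /l/): no rule targets it → [i].
/l/ — word-final, word-finally — surfaces as [ɫ] (rule 1).

[luŋkalbeʒiɫ]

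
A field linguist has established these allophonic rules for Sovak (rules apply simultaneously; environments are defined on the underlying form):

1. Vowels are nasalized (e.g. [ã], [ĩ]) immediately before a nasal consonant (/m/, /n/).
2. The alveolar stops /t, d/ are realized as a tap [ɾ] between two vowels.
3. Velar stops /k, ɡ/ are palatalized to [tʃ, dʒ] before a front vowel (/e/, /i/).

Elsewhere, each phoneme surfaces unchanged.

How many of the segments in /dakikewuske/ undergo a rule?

Segments that undergo a rule: /k/ → [tʃ] (rule 3); /k/ → [tʃ] (rule 3); /k/ → [tʃ] (rule 3).
All other segments surface unchanged.

3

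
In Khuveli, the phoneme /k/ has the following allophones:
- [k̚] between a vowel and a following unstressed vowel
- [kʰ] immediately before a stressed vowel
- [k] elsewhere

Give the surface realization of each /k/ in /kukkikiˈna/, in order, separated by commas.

Occurrence 1 (position 1): no conditioning environment matches → elsewhere allophone [k].
Occurrence 2 (position 3): no conditioning environment matches → elsewhere allophone [k].
Occurrence 3 (position 4): no conditioning environment matches → elsewhere allophone [k].
Occurrence 4 (position 6): between a vowel and a following unstressed vowel → [k̚].

[k], [k], [k], [k̚]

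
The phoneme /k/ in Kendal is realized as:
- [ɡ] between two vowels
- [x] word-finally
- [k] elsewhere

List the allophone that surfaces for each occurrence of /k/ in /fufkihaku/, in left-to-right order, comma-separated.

[k], [ɡ]

Occurrence 1 (position 4): no conditioning environment matches → elsewhere allophone [k].
Occurrence 2 (position 8): between two vowels → [ɡ].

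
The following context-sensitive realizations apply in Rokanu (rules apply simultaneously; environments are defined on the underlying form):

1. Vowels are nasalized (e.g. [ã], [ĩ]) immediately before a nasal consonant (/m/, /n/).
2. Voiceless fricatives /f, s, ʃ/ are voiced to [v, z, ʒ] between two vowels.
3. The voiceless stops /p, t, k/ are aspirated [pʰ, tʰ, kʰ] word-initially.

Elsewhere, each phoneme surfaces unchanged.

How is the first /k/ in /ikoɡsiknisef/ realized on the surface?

/k/ (between /i/ and /o/) fails the environment for rule 3, so it stays [k].

[k]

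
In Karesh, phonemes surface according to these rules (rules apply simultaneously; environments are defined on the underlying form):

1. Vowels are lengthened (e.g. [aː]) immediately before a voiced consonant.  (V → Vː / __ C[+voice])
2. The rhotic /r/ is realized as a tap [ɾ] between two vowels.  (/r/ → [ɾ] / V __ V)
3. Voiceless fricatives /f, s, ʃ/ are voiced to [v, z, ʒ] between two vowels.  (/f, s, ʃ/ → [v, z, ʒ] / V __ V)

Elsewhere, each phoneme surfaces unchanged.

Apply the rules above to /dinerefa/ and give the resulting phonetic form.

[diːneːɾeva]

/i/ — between /d/ and /n/, before a voiced consonant — surfaces as [iː] (rule 1).
Rule 1 applies to /e/ (between /n/ and /r/: before a voiced consonant) → [eː].
/r/ — between /e/ and /e/, between two vowels — surfaces as [ɾ] (rule 2).
/e/ (between /r/ and /f/) fails the environment for rule 1, so it stays [e].
/f/ meets the environment for rule 3 (between two vowels) → [v].
/a/ (word-final) is in the target of rule 1 but the environment (before a voiced consonant) is not met → [a].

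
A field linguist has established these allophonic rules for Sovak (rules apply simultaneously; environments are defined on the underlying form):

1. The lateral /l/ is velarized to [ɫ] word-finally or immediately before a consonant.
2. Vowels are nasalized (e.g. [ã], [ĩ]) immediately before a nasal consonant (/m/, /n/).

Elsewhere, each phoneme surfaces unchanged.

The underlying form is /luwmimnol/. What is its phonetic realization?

/l/ (word-initial) is in the target of rule 1 but the environment (word-finally or immediately before a consonant) is not met → [l].
/u/ — between /l/ and /w/; rule 2 does not apply here → [u].
/w/ stays [w].
/m/ (between /w/ and /i/): no rule targets it → [m].
/i/ — between /m/ and /m/, before a nasal consonant — surfaces as [ĩ] (rule 2).
/m/ — not in any rule's target class → [m].
/n/ stays [n].
/o/ (between /n/ and /l/) fails the environment for rule 2, so it stays [o].
/l/ meets the environment for rule 1 (word-finally or immediately before a consonant) → [ɫ].

[luwmĩmnoɫ]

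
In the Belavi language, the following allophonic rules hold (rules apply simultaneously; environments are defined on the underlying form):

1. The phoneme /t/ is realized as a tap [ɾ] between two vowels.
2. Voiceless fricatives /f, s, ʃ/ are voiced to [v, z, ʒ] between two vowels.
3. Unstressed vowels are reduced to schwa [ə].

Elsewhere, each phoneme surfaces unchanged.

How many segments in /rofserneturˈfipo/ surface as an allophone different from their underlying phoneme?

Segments that undergo a rule: /o/ → [ə] (rule 3); /e/ → [ə] (rule 3); /e/ → [ə] (rule 3); /t/ → [ɾ] (rule 1); /u/ → [ə] (rule 3); /o/ → [ə] (rule 3).
All other segments surface unchanged.

6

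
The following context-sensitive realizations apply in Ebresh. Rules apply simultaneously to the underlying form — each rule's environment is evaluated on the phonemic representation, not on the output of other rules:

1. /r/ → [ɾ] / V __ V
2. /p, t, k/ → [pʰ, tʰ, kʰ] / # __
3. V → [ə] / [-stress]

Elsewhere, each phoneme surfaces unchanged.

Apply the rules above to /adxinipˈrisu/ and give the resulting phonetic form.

[ədxənəpˈrisə]

/a/ (word-initial) occurs in an unstressed syllable → [ə] by rule 3.
/d/ stays [d].
/x/ — not in any rule's target class → [x].
/i/ — between /x/ and /n/, in an unstressed syllable — surfaces as [ə] (rule 3).
/n/ — not in any rule's target class → [n].
/i/ meets the environment for rule 3 (in an unstressed syllable) → [ə].
/p/ — between /i/ and /r/; rule 2 does not apply here → [p].
/r/ (between /p/ and /i/): rule 1 targets it, but not between two vowels → unchanged [r].
/i/ — between /r/ and /s/; rule 3 does not apply here → [i].
/s/ (between /i/ and /u/): no rule targets it → [s].
/u/ — word-final, in an unstressed syllable — surfaces as [ə] (rule 3).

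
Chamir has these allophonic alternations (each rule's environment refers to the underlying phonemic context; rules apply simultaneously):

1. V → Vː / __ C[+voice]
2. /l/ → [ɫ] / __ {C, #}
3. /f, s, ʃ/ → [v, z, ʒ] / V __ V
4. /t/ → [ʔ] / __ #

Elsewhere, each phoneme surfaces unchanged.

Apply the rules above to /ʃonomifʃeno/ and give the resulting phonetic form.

[ʃoːnoːmifʃeːno]

/ʃ/ (word-initial) is in the target of rule 3 but the environment (between two vowels) is not met → [ʃ].
Rule 1 applies to /o/ (between /ʃ/ and /n/: before a voiced consonant) → [oː].
/n/ (between /o/ and /o/): no rule targets it → [n].
/o/ (between /n/ and /m/) occurs before a voiced consonant → [oː] by rule 1.
/m/ — not in any rule's target class → [m].
/i/ — between /m/ and /f/; rule 1 does not apply here → [i].
/f/ (between /i/ and /ʃ/) is in the target of rule 3 but the environment (between two vowels) is not met → [f].
/ʃ/ (between /f/ and /e/) fails the environment for rule 3, so it stays [ʃ].
/e/ (between /ʃ/ and /n/) occurs before a voiced consonant → [eː] by rule 1.
/n/ (between /e/ and /o/) is unaffected → [n].
/o/ (word-final) is in the target of rule 1 but the environment (before a voiced consonant) is not met → [o].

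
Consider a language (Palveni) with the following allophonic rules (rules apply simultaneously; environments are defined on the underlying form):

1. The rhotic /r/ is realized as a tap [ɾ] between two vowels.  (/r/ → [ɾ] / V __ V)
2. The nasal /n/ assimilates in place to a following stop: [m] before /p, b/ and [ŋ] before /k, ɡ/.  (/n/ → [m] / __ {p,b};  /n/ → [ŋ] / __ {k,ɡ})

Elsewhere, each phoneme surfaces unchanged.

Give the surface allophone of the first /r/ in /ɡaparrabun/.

[r]

/r/ (between /a/ and /r/) is in the target of rule 1 but the environment (between two vowels) is not met → [r].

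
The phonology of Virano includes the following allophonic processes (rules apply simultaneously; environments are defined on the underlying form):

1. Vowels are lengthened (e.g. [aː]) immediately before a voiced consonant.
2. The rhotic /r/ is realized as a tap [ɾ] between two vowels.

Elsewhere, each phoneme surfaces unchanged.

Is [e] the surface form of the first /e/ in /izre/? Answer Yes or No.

Yes

/e/ — word-final; rule 1 does not apply here → [e].
The actual realization is [e], which matches [e].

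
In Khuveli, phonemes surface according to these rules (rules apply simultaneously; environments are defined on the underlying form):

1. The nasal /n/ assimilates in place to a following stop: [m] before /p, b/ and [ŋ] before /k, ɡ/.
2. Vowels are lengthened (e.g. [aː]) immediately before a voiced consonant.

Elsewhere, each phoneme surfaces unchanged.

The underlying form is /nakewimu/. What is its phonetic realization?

/n/ (word-initial) is in the target of rule 1 but the environment (before a labial or velar stop) is not met → [n].
/a/ — between /n/ and /k/; rule 2 does not apply here → [a].
/k/ — not in any rule's target class → [k].
/e/ (between /k/ and /w/): before a voiced consonant, so rule 2 applies → [eː].
/w/ stays [w].
/i/ (between /w/ and /m/): before a voiced consonant, so rule 2 applies → [iː].
/m/ stays [m].
/u/ (word-final) is in the target of rule 2 but the environment (before a voiced consonant) is not met → [u].

[nakeːwiːmu]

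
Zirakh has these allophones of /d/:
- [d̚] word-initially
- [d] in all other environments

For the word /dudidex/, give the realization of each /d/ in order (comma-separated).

Occurrence 1 (position 1): word-initially → [d̚].
Occurrence 2 (position 3): no conditioning environment matches → elsewhere allophone [d].
Occurrence 3 (position 5): no conditioning environment matches → elsewhere allophone [d].

[d̚], [d], [d]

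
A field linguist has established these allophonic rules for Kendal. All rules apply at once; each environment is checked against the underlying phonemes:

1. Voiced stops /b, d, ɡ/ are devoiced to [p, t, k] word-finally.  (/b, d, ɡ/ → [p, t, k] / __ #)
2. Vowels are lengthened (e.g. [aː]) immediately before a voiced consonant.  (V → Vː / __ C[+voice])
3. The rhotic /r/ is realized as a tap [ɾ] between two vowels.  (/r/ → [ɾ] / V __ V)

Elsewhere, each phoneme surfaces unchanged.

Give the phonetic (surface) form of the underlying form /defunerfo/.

[defuːneːrfo]

/d/ (word-initial): rule 1 targets it, but not word-finally → unchanged [d].
/e/ (between /d/ and /f/) is in the target of rule 2 but the environment (before a voiced consonant) is not met → [e].
/u/ meets the environment for rule 2 (before a voiced consonant) → [uː].
/e/ — between /n/ and /r/, before a voiced consonant — surfaces as [eː] (rule 2).
/r/ (between /e/ and /f/) is in the target of rule 3 but the environment (between two vowels) is not met → [r].
/o/ (word-final): rule 2 targets it, but not before a voiced consonant → unchanged [o].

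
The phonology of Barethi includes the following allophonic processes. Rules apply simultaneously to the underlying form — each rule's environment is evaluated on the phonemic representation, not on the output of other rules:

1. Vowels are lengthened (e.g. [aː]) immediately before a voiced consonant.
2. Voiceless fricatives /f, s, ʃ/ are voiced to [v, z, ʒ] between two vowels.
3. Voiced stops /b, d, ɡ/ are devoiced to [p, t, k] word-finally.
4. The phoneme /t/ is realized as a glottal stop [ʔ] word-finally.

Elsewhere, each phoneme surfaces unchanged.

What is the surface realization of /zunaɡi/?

[zuːnaːɡi]

/u/ meets the environment for rule 1 (before a voiced consonant) → [uː].
/a/ (between /n/ and /ɡ/): before a voiced consonant, so rule 1 applies → [aː].
/ɡ/ (between /a/ and /i/) fails the environment for rule 3, so it stays [ɡ].
/i/ (word-final) is in the target of rule 1 but the environment (before a voiced consonant) is not met → [i].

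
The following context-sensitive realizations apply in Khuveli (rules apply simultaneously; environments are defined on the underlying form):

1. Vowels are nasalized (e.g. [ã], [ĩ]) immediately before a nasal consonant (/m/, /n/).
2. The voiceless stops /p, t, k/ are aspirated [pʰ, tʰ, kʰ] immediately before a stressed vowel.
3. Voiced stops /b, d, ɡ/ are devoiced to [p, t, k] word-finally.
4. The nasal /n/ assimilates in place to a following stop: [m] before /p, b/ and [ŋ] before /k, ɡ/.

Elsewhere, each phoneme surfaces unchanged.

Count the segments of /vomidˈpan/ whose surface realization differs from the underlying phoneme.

Segments that undergo a rule: /o/ → [õ] (rule 1); /p/ → [pʰ] (rule 2); /a/ → [ã] (rule 1).
All other segments surface unchanged.

3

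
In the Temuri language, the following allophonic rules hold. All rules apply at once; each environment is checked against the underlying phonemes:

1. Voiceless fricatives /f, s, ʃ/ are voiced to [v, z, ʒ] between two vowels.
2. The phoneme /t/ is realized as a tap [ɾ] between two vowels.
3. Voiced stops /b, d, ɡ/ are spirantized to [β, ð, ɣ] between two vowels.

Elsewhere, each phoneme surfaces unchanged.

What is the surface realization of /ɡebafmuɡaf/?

/ɡ/ (word-initial): rule 3 targets it, but not between two vowels → unchanged [ɡ].
/e/ (between /ɡ/ and /b/): no rule targets it → [e].
/b/ meets the environment for rule 3 (between two vowels) → [β].
/a/ (between /b/ and /f/) is unaffected → [a].
/f/ (between /a/ and /m/): rule 1 targets it, but not between two vowels → unchanged [f].
/m/ (between /f/ and /u/) is unaffected → [m].
/u/ (between /m/ and /ɡ/): no rule targets it → [u].
/ɡ/ — between /u/ and /a/, between two vowels — surfaces as [ɣ] (rule 3).
/a/ — not in any rule's target class → [a].
/f/ (word-final) is in the target of rule 1 but the environment (between two vowels) is not met → [f].

[ɡeβafmuɣaf]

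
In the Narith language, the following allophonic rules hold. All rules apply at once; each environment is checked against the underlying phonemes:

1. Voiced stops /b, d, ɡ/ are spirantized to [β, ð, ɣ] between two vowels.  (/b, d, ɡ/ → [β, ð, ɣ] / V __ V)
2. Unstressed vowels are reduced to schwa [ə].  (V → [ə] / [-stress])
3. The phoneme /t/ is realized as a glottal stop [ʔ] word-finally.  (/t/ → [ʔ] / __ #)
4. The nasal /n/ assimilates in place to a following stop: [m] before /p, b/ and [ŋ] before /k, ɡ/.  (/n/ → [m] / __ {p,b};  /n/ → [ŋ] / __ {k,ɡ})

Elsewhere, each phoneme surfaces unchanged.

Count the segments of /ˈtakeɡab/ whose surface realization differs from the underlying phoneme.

Segments that undergo a rule: /e/ → [ə] (rule 2); /ɡ/ → [ɣ] (rule 1); /a/ → [ə] (rule 2).
All other segments surface unchanged.

3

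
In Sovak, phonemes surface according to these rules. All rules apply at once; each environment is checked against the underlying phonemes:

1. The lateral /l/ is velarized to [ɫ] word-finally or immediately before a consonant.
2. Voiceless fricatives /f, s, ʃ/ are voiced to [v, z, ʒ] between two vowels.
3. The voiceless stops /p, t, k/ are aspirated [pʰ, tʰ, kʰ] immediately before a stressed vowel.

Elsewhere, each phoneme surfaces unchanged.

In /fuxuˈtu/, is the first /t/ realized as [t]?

No

/t/ — between /u/ and /u/, immediately before a stressed vowel — surfaces as [tʰ] (rule 3).
The actual realization is [tʰ], not [t].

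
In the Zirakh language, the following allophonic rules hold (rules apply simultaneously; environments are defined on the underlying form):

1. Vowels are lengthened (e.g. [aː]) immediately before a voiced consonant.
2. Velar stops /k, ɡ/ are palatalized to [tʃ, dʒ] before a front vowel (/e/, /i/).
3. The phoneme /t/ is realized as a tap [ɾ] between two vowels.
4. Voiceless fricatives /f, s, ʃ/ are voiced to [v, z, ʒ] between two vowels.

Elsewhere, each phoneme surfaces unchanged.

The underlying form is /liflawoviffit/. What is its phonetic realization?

[liflaːwoːviffit]

/l/ (word-initial): no rule targets it → [l].
/i/ — between /l/ and /f/; rule 1 does not apply here → [i].
/f/ (between /i/ and /l/) is in the target of rule 4 but the environment (between two vowels) is not met → [f].
/l/ (between /f/ and /a/) is unaffected → [l].
/a/ (between /l/ and /w/) occurs before a voiced consonant → [aː] by rule 1.
/w/ — not in any rule's target class → [w].
/o/ (between /w/ and /v/) occurs before a voiced consonant → [oː] by rule 1.
/v/ (between /o/ and /i/): no rule targets it → [v].
/i/ (between /v/ and /f/) is in the target of rule 1 but the environment (before a voiced consonant) is not met → [i].
/f/ (between /i/ and /f/) fails the environment for rule 4, so it stays [f].
/f/ — between /f/ and /i/; rule 4 does not apply here → [f].
/i/ — between /f/ and /t/; rule 1 does not apply here → [i].
/t/ (word-final) is in the target of rule 3 but the environment (between two vowels) is not met → [t].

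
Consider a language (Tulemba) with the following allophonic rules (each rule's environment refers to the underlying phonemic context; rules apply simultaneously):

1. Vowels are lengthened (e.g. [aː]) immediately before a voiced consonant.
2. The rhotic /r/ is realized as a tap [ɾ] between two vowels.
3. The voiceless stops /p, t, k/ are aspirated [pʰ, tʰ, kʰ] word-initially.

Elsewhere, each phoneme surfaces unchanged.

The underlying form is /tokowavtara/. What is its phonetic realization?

/t/ (word-initial): word-initially, so rule 3 applies → [tʰ].
/o/ (between /t/ and /k/) is in the target of rule 1 but the environment (before a voiced consonant) is not met → [o].
/k/ (between /o/ and /o/): rule 3 targets it, but not word-initially → unchanged [k].
Rule 1 applies to /o/ (between /k/ and /w/: before a voiced consonant) → [oː].
/w/ stays [w].
Rule 1 applies to /a/ (between /w/ and /v/: before a voiced consonant) → [aː].
/v/ stays [v].
/t/ (between /v/ and /a/) fails the environment for rule 3, so it stays [t].
/a/ meets the environment for rule 1 (before a voiced consonant) → [aː].
/r/ (between /a/ and /a/): between two vowels, so rule 2 applies → [ɾ].
/a/ (word-final) is in the target of rule 1 but the environment (before a voiced consonant) is not met → [a].

[tʰokoːwaːvtaːɾa]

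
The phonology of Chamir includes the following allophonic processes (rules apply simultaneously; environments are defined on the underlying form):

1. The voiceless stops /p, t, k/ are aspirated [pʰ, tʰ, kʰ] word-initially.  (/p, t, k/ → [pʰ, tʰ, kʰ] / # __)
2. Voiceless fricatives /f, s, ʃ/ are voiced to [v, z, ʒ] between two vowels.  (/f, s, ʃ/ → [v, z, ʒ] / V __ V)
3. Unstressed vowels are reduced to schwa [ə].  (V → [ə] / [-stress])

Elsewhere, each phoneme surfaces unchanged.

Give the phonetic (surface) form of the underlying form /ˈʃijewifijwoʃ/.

/ʃ/ (word-initial) is in the target of rule 2 but the environment (between two vowels) is not met → [ʃ].
/i/ (between /ʃ/ and /j/) is in the target of rule 3 but the environment (in an unstressed syllable) is not met → [i].
/j/ stays [j].
/e/ (between /j/ and /w/) occurs in an unstressed syllable → [ə] by rule 3.
/w/ — not in any rule's target class → [w].
/i/ (between /w/ and /f/): in an unstressed syllable, so rule 3 applies → [ə].
Rule 2 applies to /f/ (between /i/ and /i/: between two vowels) → [v].
Rule 3 applies to /i/ (between /f/ and /j/: in an unstressed syllable) → [ə].
/j/ (between /i/ and /w/): no rule targets it → [j].
/w/ (between /j/ and /o/): no rule targets it → [w].
/o/ (between /w/ and /ʃ/): in an unstressed syllable, so rule 3 applies → [ə].
/ʃ/ (word-final): rule 2 targets it, but not between two vowels → unchanged [ʃ].

[ˈʃijəwəvəjwəʃ]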